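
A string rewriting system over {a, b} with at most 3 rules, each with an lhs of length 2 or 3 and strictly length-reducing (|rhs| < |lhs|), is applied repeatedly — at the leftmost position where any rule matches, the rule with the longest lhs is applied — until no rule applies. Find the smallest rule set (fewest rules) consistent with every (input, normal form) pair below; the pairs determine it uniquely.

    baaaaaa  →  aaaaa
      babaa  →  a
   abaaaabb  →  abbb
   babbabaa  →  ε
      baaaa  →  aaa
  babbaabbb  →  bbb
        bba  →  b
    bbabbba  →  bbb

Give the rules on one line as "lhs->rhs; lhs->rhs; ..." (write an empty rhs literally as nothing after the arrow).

aba->ab; ba->

  | baaaaaa => aaaaa
  | babaa => baa => a
  | abaaaabb => abaaabb => abaabb => ababb => abbb
  | babbabaa => bbabaa => bbaa => ba => ε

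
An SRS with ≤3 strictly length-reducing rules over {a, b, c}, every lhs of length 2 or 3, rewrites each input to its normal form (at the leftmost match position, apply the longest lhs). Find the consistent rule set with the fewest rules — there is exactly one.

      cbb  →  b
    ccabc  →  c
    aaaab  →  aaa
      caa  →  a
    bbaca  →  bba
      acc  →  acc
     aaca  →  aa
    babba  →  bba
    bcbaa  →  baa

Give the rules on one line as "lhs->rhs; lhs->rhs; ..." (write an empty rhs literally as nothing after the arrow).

ab->; ca->; cb->

  | cbb => b
  | ccabc => cbc => c
  | aaaab => aaa
  | caa => a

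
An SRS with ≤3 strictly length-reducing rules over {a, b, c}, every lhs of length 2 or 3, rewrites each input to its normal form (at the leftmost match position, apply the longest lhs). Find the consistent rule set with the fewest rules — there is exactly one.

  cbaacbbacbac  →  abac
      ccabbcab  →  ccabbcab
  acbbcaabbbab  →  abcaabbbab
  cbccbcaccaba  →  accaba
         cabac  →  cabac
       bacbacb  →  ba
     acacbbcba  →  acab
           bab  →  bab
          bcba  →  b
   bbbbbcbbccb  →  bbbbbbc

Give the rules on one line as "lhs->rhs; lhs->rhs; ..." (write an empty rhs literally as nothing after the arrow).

  | cbaacbbacbac => acbbacbac => abacbac => abac
  | ccabbcab
  | acbbcaabbbab => abcaabbbab
  | cbccbcaccaba => cbcaccaba => accaba

cb->; cba->; cbc->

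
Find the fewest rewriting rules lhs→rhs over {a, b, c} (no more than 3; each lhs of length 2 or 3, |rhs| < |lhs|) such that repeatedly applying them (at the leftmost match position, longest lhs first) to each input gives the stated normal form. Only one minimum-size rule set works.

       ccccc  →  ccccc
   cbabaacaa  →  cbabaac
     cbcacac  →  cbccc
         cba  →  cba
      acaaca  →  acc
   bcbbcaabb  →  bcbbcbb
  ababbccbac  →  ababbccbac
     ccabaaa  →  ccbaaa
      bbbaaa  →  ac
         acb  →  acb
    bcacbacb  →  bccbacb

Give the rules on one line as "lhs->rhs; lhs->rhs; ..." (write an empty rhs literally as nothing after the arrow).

  | ccccc
  | cbabaacaa => cbabaaca => cbabaac
  | cbcacac => cbccac => cbccc
  | cba

bbb->ac; ca->c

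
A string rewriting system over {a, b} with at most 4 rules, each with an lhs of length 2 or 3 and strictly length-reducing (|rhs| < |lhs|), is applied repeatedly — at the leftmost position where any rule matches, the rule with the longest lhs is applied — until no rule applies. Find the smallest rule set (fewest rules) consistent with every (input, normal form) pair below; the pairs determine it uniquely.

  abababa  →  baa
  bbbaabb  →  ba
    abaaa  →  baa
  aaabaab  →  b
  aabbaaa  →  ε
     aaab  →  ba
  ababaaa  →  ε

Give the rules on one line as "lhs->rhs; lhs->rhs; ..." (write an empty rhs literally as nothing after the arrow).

aaa->ba; ab->a; bba->

  | abababa => aababa => aaaba => baba => baa
  | bbbaabb => babb => bab => ba
  | abaaa => aaaa => baa
  | aaabaab => babaab => baaab => bbab => b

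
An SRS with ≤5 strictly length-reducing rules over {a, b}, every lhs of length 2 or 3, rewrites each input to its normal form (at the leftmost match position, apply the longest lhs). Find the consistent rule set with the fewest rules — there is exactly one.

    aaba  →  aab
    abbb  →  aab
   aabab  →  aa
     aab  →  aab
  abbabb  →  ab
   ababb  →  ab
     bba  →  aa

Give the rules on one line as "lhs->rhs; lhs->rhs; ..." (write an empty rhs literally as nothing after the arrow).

aaa->b; ba->b; bab->; bb->a

  | aaba => aab
  | abbb => aab
  | aabab => aa
  | aab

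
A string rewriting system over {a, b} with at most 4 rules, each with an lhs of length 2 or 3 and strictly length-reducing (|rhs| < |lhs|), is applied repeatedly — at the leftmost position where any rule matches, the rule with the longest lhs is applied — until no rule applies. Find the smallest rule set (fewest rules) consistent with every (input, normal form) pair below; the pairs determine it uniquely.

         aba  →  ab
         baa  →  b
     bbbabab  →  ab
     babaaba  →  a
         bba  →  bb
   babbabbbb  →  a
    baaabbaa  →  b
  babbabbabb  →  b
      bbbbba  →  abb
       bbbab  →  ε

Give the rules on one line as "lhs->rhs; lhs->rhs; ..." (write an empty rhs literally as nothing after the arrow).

aab->; ba->b; bab->; bbb->a

  | aba => ab
  | baa => ba => b
  | bbbabab => aabab => ab
  | babaaba => aaba => a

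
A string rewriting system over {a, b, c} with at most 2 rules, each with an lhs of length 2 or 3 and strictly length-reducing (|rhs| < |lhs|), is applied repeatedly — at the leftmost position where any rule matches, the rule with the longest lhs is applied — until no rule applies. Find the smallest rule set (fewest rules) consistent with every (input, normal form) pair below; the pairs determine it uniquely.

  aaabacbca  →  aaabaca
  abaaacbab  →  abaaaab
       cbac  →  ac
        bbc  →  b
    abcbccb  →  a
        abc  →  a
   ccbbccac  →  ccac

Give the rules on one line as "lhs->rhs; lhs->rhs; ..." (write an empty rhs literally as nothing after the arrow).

bc->; cb->

  | aaabacbca => aaabaca
  | abaaacbab => abaaaab
  | cbac => ac
  | bbc => b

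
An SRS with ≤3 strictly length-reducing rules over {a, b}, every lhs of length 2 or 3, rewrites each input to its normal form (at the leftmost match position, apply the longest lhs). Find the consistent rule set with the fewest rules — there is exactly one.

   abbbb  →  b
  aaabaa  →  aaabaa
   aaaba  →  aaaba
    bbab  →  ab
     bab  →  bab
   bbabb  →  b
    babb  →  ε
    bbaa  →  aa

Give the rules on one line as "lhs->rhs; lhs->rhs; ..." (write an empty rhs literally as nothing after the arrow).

  | abbbb => bbb => b
  | aaabaa
  | aaaba
  | bbab => ab

abb->b; bb->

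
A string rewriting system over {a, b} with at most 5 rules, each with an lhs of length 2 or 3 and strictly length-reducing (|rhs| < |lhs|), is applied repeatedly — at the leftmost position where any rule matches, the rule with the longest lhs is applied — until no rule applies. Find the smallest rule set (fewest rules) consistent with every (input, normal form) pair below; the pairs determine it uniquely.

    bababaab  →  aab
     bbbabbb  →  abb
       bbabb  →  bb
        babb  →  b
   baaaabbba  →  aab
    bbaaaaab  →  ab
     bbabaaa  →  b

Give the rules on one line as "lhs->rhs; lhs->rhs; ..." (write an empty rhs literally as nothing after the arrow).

ba->; baa->bb; bab->; bbb->ab

  | bababaab => abaab => abbb => aab
  | bbbabbb => ababbb => abb
  | bbabb => bb
  | babb => b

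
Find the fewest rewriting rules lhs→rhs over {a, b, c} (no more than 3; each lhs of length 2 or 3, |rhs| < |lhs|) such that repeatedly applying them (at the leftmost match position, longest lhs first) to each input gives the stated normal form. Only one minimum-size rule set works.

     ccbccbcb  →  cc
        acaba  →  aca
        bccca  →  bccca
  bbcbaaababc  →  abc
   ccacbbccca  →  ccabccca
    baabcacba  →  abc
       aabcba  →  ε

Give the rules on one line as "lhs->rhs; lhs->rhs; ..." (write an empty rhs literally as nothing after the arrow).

  | ccbccbcb => cccbcb => cccb => cc
  | acaba => aca
  | bccca
  | bbcbaaababc => bbaaababc => baababc => ababc => abc

aa->; ba->; cb->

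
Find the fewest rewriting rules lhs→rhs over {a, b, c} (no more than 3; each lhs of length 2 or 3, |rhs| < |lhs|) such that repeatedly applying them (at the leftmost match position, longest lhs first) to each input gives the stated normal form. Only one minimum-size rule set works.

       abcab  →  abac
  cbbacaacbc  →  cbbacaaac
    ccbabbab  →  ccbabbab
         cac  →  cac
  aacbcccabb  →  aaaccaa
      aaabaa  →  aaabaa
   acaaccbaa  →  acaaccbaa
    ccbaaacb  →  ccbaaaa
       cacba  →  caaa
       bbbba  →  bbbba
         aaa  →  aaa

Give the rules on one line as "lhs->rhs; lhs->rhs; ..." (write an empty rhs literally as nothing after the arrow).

  | abcab => abac
  | cbbacaacbc => cbbacaaac
  | ccbabbab
  | cac

acb->aa; cab->ac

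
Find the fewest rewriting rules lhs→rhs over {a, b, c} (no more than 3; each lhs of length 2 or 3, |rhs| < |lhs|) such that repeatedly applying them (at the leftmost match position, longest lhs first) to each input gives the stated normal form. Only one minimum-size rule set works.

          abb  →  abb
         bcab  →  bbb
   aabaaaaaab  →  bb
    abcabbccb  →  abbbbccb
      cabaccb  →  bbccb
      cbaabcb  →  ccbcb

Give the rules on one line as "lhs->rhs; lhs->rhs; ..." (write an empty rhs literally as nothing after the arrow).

ac->c; baa->c; ca->b

  | abb
  | bcab => bbb
  | aabaaaaaab => aacaaaab => acaaaab => caaaab => baaab => cab => bb
  | abcabbccb => abbbbccb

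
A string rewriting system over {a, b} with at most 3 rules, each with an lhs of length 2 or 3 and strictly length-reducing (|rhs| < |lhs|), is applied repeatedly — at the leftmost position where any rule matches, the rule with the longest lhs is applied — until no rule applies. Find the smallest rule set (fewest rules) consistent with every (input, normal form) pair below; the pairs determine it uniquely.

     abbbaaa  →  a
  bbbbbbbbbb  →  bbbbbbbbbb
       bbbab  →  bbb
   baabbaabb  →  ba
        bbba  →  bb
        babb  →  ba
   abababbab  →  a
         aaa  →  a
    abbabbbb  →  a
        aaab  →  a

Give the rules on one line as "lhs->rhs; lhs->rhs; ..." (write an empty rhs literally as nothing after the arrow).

  | abbbaaa => abbaaa => abaaa => aaaa => aaa => aa => a
  | bbbbbbbbbb
  | bbbab => bbb
  | baabbaabb => babbaabb => babaabb => baaabb => baabb => babb => bab => ba

aa->a; ab->a; bba->b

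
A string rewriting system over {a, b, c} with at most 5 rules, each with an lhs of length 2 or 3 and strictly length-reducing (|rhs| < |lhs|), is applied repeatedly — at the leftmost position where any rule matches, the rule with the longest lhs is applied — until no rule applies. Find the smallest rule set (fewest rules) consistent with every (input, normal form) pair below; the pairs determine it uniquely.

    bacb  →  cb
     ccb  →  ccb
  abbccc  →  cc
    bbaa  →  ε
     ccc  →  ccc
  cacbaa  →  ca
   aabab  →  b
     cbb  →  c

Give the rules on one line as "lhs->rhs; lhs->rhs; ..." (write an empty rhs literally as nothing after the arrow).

  | bacb => cb
  | ccb
  | abbccc => accc => cc
  | bbaa => aa => ε

aa->; ac->; ba->; bb->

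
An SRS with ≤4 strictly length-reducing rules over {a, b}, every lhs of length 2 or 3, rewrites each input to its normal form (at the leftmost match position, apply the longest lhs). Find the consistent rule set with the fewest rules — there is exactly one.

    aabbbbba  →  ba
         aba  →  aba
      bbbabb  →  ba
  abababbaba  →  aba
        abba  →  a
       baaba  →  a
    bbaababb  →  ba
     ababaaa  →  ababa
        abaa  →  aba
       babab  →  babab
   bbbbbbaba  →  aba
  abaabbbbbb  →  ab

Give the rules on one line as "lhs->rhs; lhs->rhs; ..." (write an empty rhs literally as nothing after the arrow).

  | aabbbbba => bbbbba => bbba => ba
  | aba
  | bbbabb => babb => ba
  | abababbaba => ababaaba => ababba => abaa => aba

aa->a; aab->b; bb->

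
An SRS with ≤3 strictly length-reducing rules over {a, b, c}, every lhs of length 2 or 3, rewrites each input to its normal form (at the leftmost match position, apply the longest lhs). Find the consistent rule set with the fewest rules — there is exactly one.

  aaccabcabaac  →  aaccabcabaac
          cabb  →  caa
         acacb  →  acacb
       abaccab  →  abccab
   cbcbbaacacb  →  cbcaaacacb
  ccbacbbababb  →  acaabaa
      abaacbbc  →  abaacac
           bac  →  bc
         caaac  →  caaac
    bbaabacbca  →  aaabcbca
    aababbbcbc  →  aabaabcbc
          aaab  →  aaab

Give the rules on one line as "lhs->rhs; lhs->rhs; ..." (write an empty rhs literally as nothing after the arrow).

  | aaccabcabaac
  | cabb => caa
  | acacb
  | abaccab => abccab

bac->bc; bb->a; ccb->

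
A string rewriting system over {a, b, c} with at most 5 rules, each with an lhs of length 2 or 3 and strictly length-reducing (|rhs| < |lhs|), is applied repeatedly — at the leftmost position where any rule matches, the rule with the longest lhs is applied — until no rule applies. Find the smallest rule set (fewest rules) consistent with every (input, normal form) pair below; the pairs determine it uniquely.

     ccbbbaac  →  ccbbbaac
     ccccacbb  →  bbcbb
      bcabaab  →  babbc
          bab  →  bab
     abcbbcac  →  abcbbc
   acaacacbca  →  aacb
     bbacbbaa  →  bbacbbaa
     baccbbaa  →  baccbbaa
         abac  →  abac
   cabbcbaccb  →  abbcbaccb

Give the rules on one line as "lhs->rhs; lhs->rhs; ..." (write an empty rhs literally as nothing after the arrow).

  | ccbbbaac
  | ccccacbb => bbcacbb => bbcbb
  | bcabaab => babaab => babbc
  | bab

aab->bc; ca->; cab->ab; ccc->bb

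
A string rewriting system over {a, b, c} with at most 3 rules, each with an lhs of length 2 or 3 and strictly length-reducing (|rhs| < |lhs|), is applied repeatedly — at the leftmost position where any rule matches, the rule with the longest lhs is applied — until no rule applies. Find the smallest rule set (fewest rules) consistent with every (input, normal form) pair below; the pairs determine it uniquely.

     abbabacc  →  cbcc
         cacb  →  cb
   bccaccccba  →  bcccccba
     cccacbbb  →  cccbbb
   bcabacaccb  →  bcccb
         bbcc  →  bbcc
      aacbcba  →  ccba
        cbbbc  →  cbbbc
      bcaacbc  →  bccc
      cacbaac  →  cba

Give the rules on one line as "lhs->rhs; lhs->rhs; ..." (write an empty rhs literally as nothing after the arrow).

  | abbabacc => cbabacc => cbcacc => cbcc
  | cacb => cb
  | bccaccccba => bcccccba
  | cccacbbb => cccbbb

ab->c; ac->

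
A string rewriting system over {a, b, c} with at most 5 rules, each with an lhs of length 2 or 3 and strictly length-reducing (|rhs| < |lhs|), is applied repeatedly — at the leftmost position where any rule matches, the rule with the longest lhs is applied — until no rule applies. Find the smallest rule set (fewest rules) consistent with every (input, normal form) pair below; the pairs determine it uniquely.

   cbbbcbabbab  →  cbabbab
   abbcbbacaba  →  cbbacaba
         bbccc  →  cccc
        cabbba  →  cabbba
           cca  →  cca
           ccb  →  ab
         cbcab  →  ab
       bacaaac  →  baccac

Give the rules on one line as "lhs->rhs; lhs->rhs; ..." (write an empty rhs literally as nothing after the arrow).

  | cbbbcbabbab => cbccbabbab => cbabbab
  | abbcbbacaba => accbbacaba => aabbacaba => cbbacaba
  | bbccc => cccc
  | cabbba

aa->c; bbc->cc; cbc->; ccb->ab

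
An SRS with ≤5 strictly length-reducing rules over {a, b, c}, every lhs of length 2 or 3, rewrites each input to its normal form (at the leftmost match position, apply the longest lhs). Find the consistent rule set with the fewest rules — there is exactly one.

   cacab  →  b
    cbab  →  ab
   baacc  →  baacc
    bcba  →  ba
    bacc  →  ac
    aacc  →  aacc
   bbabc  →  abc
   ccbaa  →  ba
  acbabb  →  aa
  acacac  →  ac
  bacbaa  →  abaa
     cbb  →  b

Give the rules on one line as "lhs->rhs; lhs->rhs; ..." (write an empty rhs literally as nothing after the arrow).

  | cacab => bcab => bbb => b
  | cbab => ab
  | baacc
  | bcba => ba

bac->a; bb->; ca->b; cb->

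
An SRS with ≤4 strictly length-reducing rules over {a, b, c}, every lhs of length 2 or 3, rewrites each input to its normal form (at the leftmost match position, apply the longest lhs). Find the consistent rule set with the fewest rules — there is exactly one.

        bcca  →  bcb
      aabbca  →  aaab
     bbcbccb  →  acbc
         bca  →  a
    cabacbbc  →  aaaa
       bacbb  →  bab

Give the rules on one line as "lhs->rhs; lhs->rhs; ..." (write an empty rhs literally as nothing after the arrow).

  | bcca => bcb
  | aabbca => aaaca => aaab
  | bbcbccb => acbccb => acbc
  | bca => bb => a

bb->a; ca->b; cac->aa; ccb->c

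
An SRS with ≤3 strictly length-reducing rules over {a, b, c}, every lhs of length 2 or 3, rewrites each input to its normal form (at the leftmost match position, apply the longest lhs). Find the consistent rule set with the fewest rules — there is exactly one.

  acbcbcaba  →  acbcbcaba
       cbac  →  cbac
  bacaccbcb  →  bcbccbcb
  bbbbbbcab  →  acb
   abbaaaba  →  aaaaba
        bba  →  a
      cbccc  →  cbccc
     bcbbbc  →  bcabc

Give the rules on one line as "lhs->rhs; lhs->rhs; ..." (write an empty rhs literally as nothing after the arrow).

  | acbcbcaba
  | cbac
  | bacaccbcb => bcbccbcb
  | bbbbbbcab => abbbbcab => aabbcab => aaacab => aacbb => aaca => acb

aca->cb; bb->a; bba->a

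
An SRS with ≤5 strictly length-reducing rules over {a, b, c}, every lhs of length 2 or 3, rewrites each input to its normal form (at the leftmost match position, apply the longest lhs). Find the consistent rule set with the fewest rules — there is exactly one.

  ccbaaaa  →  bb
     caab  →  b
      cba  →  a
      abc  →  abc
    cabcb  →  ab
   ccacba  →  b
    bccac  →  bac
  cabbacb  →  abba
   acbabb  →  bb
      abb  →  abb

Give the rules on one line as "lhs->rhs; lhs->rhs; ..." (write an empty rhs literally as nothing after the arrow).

  | ccbaaaa => caaaa => aaaa => baa => bb
  | caab => aab => b
  | cba => a
  | abc

aa->b; aab->b; ca->a; cb->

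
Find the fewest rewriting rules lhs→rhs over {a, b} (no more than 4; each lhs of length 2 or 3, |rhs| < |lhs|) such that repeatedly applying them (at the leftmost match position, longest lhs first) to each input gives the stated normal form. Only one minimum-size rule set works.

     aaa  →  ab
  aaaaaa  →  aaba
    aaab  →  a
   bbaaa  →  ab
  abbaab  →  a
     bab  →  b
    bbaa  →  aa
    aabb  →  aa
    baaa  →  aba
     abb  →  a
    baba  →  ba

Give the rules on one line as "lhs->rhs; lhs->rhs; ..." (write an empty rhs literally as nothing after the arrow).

  | aaa => ab
  | aaaaaa => abaaa => aaba
  | aaab => abb => a
  | bbaaa => aaa => ab

aaa->ab; baa->ab; bab->b; bb->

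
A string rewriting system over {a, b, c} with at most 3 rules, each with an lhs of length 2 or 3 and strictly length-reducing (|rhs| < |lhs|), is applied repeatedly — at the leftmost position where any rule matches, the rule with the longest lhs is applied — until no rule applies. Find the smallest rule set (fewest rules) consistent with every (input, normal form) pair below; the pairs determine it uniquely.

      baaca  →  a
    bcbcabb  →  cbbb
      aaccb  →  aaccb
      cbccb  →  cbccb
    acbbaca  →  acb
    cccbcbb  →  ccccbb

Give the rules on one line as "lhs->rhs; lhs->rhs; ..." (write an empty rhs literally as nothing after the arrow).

  | baaca => aca => a
  | bcbcabb => cbcabb => cbbb
  | aaccb
  | cbccb

ba->; bcb->cb; ca->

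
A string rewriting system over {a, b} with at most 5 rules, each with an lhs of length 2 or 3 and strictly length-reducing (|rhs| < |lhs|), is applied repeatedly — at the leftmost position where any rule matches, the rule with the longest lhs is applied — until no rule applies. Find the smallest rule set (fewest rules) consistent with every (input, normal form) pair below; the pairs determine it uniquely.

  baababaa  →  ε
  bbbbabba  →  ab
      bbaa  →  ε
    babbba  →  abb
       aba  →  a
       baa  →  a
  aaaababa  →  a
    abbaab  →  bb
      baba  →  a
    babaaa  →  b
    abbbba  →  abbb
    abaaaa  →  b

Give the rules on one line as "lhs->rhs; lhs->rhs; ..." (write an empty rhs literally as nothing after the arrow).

  | baababaa => ababaa => aabaa => bbaa => ba => ε
  | bbbbabba => bbbabba => bbabba => babba => abba => ab
  | bbaa => ba => ε
  | babbba => abbba => abb

aa->b; aaa->aa; ba->; bab->ab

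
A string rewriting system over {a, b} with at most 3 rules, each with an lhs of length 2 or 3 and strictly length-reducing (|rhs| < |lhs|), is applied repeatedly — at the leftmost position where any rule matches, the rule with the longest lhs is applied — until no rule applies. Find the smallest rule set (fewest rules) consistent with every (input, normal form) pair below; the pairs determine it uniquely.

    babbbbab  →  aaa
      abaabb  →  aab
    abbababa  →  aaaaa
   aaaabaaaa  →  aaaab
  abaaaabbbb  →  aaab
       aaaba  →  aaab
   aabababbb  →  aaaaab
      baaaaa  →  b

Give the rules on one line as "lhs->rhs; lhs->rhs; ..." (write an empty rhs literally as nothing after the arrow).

  | babbbbab => bbbbbab => abbbab => aabab => aabb => aaa
  | abaabb => ababb => abbb => aab
  | abbababa => aaababa => aaabba => aaaaa
  | aaaabaaaa => aaaabaaa => aaaabaa => aaaaba => aaaab

ba->b; bb->a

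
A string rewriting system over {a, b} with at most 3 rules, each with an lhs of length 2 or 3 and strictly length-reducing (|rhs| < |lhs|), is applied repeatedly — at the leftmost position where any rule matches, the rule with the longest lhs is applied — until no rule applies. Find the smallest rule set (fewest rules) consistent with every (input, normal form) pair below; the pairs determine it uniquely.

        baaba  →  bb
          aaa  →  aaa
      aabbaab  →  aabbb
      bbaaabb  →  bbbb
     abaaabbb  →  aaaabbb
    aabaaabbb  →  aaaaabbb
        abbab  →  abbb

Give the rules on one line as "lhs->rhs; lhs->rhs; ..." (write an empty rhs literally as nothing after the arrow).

aba->aa; ba->b

  | baaba => baba => bba => bb
  | aaa
  | aabbaab => aabbab => aabbb
  | bbaaabb => bbaabb => bbabb => bbbb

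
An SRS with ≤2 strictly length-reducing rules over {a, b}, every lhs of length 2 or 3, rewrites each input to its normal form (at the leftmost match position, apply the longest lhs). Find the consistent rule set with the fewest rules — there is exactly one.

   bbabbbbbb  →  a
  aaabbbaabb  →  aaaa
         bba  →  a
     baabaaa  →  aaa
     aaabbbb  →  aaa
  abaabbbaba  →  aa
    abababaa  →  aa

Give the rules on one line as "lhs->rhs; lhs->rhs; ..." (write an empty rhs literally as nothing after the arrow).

  | bbabbbbbb => abbbbbb => abbbb => abb => a
  | aaabbbaabb => aaabaabb => aaaabb => aaaa
  | bba => a
  | baabaaa => abaaa => aaa

ba->; bb->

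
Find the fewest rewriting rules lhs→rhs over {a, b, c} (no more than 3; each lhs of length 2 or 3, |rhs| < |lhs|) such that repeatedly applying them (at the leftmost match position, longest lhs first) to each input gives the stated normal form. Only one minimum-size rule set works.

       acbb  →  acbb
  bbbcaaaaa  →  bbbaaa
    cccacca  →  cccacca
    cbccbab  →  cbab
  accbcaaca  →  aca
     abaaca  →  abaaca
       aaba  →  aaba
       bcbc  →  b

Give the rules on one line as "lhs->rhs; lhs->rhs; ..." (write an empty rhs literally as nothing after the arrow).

  | acbb
  | bbbcaaaaa => bbbaaa
  | cccacca
  | cbccbab => cbab

caa->; cbc->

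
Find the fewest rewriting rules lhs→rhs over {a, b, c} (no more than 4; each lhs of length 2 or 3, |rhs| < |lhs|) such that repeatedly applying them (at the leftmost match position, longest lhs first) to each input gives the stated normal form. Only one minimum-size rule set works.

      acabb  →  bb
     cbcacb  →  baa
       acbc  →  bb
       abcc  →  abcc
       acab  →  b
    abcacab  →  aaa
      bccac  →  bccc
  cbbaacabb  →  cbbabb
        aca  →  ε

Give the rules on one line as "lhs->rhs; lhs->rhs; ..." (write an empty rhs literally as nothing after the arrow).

ac->c; aca->; bcb->aa; cbc->bb

  | acabb => bb
  | cbcacb => bbacb => bbcb => baa
  | acbc => cbc => bb
  | abcc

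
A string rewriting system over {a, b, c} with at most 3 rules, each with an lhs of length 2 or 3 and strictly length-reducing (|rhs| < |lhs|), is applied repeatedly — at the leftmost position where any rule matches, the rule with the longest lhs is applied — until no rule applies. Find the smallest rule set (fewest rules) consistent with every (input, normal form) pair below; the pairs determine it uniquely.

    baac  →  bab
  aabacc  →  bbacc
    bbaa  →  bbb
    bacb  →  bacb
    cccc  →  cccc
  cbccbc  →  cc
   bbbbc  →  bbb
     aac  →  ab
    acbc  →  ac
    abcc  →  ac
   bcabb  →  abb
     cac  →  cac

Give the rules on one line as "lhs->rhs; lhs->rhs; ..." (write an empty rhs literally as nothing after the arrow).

  | baac => bab
  | aabacc => bbacc
  | bbaa => bbb
  | bacb

aa->b; aac->ab; bc->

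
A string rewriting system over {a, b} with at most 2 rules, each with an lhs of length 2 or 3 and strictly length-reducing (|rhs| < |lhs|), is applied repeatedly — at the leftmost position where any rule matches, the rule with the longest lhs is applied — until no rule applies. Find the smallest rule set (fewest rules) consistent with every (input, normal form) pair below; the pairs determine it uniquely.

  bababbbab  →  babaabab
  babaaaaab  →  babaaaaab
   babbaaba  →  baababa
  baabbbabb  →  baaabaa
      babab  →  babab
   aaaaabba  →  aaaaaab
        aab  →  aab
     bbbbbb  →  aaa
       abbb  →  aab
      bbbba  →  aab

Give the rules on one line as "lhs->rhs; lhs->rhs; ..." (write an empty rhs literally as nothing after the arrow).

  | bababbbab => babaabab
  | babaaaaab
  | babbaaba => baababa
  | baabbbabb => baaababb => baaabaa

bb->a; bba->ab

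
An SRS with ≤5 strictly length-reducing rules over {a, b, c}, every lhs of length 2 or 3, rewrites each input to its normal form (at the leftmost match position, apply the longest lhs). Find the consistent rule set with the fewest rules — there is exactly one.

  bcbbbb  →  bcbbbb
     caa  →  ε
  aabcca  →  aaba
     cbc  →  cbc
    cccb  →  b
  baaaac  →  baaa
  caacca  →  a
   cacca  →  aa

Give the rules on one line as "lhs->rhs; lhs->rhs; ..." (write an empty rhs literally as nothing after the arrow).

aac->a; ca->a; caa->; ccc->

  | bcbbbb
  | caa => ε
  | aabcca => aabca => aaba
  | cbc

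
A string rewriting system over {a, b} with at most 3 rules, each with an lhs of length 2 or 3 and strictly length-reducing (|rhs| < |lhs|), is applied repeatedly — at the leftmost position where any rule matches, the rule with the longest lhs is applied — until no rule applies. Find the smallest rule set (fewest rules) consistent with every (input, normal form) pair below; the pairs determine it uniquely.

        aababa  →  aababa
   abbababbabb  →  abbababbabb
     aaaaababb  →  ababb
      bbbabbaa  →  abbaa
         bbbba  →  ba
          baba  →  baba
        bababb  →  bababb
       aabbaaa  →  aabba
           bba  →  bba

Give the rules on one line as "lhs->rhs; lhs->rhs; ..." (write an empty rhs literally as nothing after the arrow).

aaa->a; bbb->

  | aababa
  | abbababbabb
  | aaaaababb => aaababb => ababb
  | bbbabbaa => abbaa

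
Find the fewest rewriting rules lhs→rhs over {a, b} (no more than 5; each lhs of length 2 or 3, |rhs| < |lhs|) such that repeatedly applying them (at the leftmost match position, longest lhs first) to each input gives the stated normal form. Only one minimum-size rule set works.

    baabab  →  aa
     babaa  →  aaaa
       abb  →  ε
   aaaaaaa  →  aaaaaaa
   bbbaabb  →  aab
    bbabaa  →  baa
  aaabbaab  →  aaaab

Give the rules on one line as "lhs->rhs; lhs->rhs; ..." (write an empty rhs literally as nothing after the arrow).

  | baabab => bab => aa
  | babaa => aaaa
  | abb => ε
  | aaaaaaa

aba->; abb->; bab->aa; bba->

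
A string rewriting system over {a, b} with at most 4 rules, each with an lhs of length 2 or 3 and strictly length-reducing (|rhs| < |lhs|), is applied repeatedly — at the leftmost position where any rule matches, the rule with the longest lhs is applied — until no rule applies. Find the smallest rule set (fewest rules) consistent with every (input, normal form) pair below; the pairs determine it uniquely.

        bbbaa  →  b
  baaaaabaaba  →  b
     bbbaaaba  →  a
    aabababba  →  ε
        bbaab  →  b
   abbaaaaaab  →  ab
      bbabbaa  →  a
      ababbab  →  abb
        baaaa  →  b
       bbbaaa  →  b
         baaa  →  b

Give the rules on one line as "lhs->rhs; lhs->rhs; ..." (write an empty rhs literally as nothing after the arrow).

aa->; ba->b; bba->a

  | bbbaa => baa => ba => b
  | baaaaabaaba => baaaabaaba => baaabaaba => baabaaba => babaaba => bbaaba => aaba => ba => b
  | bbbaaaba => baaaba => baaba => baba => bba => a
  | aabababba => bababba => bbabba => abba => aa => ε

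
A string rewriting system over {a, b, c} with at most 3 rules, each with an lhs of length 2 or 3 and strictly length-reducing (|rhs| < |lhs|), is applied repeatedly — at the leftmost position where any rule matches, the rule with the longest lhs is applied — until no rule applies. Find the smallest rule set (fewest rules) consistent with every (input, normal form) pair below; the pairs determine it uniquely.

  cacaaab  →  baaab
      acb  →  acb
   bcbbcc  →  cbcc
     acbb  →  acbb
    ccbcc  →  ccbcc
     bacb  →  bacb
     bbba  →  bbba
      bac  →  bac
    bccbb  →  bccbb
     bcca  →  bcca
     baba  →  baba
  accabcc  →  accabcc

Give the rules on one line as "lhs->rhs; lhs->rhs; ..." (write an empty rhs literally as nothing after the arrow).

bcb->c; cac->b

  | cacaaab => baaab
  | acb
  | bcbbcc => cbcc
  | acbb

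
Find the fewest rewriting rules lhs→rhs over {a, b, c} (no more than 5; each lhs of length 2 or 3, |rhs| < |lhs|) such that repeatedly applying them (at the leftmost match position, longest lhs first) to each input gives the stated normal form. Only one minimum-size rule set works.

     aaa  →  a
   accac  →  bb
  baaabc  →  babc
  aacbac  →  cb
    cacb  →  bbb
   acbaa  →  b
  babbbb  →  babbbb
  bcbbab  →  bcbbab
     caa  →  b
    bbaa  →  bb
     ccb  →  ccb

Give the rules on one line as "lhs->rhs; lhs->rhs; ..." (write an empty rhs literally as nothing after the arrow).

  | aaa => a
  | accac => cac => bb
  | baaabc => babc
  | aacbac => cbac => cb

aa->; ac->; caa->b; cac->bb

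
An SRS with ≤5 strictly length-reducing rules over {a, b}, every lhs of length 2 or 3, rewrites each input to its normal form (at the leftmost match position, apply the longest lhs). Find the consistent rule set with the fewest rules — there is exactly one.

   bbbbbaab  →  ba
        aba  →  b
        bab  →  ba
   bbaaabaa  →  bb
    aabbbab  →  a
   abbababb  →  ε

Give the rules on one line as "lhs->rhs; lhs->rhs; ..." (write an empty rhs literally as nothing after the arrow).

  | bbbbbaab => bbaab => bab => ba
  | aba => b
  | bab => ba
  | bbaaabaa => baabaa => baba => bb

ab->a; aba->b; bba->b; bbb->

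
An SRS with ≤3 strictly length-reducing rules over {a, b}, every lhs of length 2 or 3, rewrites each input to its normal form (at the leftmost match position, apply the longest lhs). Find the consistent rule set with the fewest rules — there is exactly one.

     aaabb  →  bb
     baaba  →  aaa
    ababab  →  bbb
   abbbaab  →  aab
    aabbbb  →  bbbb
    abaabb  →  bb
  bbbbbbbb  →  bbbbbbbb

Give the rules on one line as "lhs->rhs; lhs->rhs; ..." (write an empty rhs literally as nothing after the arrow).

  | aaabb => aabb => abb => bb
  | baaba => aaba => aaa
  | ababab => abbab => bbab => bbb
  | abbbaab => bbbaab => bbaab => baab => aab

abb->bb; ba->a; bab->bb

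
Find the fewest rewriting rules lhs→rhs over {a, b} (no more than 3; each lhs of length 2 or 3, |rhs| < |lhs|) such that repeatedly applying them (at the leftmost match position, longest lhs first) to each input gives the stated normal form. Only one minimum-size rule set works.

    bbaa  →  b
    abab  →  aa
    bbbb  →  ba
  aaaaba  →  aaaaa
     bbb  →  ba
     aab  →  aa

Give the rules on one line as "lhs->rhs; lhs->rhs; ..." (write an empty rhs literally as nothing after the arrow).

ab->a; baa->; bbb->ba

  | bbaa => b
  | abab => aab => aa
  | bbbb => bab => ba
  | aaaaba => aaaaa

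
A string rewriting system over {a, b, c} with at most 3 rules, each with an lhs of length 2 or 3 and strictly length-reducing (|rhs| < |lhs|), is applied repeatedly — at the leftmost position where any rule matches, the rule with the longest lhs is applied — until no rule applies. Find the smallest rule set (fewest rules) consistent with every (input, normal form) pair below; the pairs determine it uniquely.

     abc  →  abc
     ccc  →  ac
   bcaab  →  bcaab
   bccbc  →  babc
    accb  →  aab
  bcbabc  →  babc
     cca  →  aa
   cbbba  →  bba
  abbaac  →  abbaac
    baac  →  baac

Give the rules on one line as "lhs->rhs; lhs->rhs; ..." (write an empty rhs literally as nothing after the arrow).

cb->; cc->a

  | abc
  | ccc => ac
  | bcaab
  | bccbc => babc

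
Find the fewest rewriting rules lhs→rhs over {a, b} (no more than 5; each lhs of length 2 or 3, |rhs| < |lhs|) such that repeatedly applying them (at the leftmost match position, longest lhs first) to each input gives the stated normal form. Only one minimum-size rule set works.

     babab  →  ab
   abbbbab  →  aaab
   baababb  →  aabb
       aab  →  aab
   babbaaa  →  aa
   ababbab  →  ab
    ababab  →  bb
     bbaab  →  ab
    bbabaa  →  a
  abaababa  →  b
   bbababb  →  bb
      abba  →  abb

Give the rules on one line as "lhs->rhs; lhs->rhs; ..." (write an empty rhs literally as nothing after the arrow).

aba->; ba->b; baa->ab; bbb->ab

  | babab => bbab => bbb => ab
  | abbbbab => aabbab => aabbb => aaab
  | baababb => abbabb => abbbb => aabb
  | aab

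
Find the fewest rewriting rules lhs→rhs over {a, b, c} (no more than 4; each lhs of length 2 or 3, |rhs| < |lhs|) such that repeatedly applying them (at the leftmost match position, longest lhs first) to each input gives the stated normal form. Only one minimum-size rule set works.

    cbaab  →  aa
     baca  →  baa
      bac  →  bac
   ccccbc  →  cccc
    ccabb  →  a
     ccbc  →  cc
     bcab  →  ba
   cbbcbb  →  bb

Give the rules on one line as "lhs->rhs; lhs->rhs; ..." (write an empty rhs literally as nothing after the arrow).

ab->a; ca->a; cb->

  | cbaab => aab => aa
  | baca => baa
  | bac
  | ccccbc => cccc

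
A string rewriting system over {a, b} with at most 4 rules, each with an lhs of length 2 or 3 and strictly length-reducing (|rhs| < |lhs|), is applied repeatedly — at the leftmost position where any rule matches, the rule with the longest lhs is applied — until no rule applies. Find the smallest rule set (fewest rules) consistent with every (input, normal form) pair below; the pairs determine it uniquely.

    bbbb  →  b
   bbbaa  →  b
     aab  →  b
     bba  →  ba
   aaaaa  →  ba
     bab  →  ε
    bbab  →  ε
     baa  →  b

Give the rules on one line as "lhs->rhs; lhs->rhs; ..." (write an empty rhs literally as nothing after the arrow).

aa->b; bab->; bb->b

  | bbbb => bbb => bb => b
  | bbbaa => bbaa => baa => bb => b
  | aab => bb => b
  | bba => ba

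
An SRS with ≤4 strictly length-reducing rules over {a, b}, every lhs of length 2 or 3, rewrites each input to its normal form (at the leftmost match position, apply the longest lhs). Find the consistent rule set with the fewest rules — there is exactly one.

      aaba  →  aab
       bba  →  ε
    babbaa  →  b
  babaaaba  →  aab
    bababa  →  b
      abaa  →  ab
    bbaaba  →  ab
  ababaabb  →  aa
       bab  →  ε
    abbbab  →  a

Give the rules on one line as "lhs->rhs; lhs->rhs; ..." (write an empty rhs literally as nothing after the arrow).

ba->b; bb->; bba->

  | aaba => aab
  | bba => ε
  | babbaa => bbbaa => baa => ba => b
  | babaaaba => bbaaaba => aaba => aab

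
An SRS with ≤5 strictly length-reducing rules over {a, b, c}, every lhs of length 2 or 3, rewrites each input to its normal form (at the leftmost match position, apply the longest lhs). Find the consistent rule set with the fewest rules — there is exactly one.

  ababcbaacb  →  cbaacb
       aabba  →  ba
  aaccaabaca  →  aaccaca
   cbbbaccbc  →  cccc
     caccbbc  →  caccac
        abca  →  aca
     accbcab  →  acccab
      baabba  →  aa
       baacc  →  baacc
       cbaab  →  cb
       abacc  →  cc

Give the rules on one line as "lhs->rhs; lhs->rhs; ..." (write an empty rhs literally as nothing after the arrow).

aab->; aba->; bb->a; bc->c

  | ababcbaacb => bcbaacb => cbaacb
  | aabba => ba
  | aaccaabaca => aaccaca
  | cbbbaccbc => cabaccbc => cccbc => cccc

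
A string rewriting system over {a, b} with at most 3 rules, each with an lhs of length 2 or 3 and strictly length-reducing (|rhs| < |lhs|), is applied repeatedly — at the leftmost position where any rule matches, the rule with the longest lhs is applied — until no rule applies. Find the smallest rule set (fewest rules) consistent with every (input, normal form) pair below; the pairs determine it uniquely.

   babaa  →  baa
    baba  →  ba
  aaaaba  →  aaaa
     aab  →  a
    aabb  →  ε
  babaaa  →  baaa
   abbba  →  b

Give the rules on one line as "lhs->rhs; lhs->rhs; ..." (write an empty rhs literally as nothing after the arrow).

  | babaa => baa
  | baba => ba
  | aaaaba => aaaa
  | aab => a

ab->; bba->b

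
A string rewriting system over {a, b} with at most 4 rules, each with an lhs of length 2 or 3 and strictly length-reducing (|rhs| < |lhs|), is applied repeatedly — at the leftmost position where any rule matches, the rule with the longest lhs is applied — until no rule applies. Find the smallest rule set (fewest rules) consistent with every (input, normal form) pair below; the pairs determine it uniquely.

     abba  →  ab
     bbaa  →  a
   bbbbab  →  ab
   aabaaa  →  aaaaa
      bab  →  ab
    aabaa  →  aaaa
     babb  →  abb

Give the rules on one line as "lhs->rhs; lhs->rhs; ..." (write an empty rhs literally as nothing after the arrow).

  | abba => ab
  | bbaa => ba => a
  | bbbbab => bab => ab
  | aabaaa => aaaaa

ba->a; bba->b; bbb->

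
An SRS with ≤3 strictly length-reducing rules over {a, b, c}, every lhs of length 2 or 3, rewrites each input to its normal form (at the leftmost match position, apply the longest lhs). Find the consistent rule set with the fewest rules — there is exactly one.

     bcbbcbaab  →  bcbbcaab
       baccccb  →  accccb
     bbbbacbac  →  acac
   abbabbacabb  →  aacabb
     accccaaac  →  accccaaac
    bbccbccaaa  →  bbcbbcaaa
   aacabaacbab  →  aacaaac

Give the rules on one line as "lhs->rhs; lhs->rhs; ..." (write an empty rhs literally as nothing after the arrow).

ba->a; bab->; cbc->bb

  | bcbbcbaab => bcbbcaab
  | baccccb => accccb
  | bbbbacbac => bbbacbac => bbacbac => bacbac => acbac => acac
  | abbabbacabb => abbacabb => abacabb => aacabb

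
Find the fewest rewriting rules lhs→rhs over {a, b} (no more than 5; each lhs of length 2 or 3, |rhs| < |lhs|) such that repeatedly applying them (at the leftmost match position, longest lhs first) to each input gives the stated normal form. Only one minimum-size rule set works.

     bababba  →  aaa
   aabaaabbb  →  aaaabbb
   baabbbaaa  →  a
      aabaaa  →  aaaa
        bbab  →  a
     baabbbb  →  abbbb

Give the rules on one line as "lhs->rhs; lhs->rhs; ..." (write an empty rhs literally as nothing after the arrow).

aba->a; ba->a; baa->a; bab->aa

  | bababba => aaabba => aaaba => aaa
  | aabaaabbb => aaaabbb
  | baabbbaaa => abbbaaa => abbaa => aba => a
  | aabaaa => aaaa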